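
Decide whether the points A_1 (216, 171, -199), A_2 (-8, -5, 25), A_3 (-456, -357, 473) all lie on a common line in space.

A_1A_2 = (-224, -176, 224), A_1A_3 = (-672, -528, 672).
A_1A_2 × A_1A_3 = (0, 0, 0).
The cross product vanishes, so the three points are collinear.

Yes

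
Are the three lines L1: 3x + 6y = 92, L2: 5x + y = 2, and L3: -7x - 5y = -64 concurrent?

No

The three lines meet at one point iff the augmented coefficient matrix [aᵢ bᵢ cᵢ] has rank < 3, i.e. its determinant vanishes.
Here the determinant is 18.
Nonzero, so no common point exists.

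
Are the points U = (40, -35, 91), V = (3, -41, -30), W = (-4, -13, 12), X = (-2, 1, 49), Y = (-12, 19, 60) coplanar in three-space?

Yes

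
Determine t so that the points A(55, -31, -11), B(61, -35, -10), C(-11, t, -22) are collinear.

13

Direction AB = (6, -4, 1). From the x-coordinate of C, the parameter along the line is τ = (-11 − 55)/6 = -11.
Then t = (-31) + (-11)·(-4) = 13.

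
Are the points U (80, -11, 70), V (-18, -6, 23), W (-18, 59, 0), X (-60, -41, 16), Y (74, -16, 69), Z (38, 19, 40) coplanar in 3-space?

The plane through U, V, W has normal n = UV × UW = (2940, -2254, -6370) and equation n·P = -185906.
Checking the remaining points: n·X = -185906, n·Y = -185906, n·Z = -185906.
All equal -185906, so all 6 points lie in one plane.

Yes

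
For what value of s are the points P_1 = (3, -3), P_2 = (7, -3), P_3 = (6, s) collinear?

-3

The three points are collinear iff det[P_1P_2; P_1P_3] = 0.
This determinant is linear in s: (4)s + (12) = 0, so s = -3.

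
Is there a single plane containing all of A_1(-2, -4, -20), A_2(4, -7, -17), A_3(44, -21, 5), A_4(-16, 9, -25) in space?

The four points are coplanar iff the 3×3 determinant with rows A_1A_2, A_1A_3, A_1A_4 is zero.
Rows: (6, -3, 3), (46, -17, 25), (-14, 13, -5).
Expanding along the first row: (6)(-240) − (-3)(120) + (3)(360) = 0.
Zero determinant ⇒ coplanar.

Yes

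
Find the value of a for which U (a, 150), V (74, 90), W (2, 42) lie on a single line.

Collinearity: (U − V) must be parallel to (W − V) = (-72, -48).
Cross-multiplying the components: (a − 74)·(-48) = (60)·(-72).
Solving gives a = 164.

164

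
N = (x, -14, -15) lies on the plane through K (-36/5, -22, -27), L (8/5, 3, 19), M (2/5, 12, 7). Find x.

A normal to the plane is n = KL × KM = (-714, 252/5, 546/5).
N lies in the plane iff n · KN = 0.
This gives (-714)x + (-17136/5) = 0, so x = -24/5.

-24/5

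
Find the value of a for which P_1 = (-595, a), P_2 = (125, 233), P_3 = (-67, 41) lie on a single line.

-487

Collinearity: (P_1 − P_2) must be parallel to (P_3 − P_2) = (-192, -192).
Cross-multiplying the components: (a − 233)·(-192) = (-720)·(-192).
Solving gives a = -487.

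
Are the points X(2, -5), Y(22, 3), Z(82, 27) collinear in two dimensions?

Yes

XY = (20, 8), XZ = (80, 32).
Checking proportionality: XZ = 4·XY, so the vectors are parallel and the points are collinear.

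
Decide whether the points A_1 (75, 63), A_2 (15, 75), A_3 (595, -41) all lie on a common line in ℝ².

A_1A_2 = (-60, 12), A_1A_3 = (520, -104).
det[A_1A_2; A_1A_3] = (-60)(-104) − (12)(520) = 0.
The determinant is zero, so the points are collinear.

Yes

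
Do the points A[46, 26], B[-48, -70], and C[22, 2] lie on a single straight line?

AB = (-94, -96), AC = (-24, -24).
If collinear, AC would be a scalar multiple of AB. But (-94)·(-24) ≠ (-96)·(-24) (difference -48), so they are not parallel; the points are not collinear.

No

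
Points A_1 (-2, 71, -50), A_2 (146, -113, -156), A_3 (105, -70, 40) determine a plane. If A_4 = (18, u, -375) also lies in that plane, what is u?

61

Coplanarity requires A_1A_2 · (A_1A_3 × A_1A_4) = 0.
A_1A_2 = (148, -184, -106), A_1A_3 = (107, -141, 90); the triple product is linear in u with coefficient -24662 and constant term 1504382.
Setting it to zero: u = 61.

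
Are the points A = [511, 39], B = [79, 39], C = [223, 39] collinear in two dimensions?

Yes

AB = (-432, 0), AC = (-288, 0).
Checking proportionality: AC = 2/3·AB, so the vectors are parallel and the points are collinear.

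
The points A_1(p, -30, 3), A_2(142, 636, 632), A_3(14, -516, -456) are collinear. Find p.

68

Collinearity requires A_1A_2 × A_1A_3 = 0; each component is linear in p.
The y-component gives (-1088)p + (73984) = 0, so p = 68.
The remaining components then also vanish.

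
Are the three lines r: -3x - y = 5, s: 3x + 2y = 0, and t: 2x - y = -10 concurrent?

No

Intersecting r and s: solving the 2×2 system gives (x, y) = (-10/3, 5).
Substitute into t: (2)(-10/3) + (-1)(5) = -35/3.
But t requires -10 ≠ -35/3, so the three lines have no common point.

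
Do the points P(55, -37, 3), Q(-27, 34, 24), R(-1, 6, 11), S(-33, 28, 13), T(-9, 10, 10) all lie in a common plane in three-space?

The plane through P, Q, R has normal n = PQ × PR = (-335, -520, 450) and equation n·X = 2165.
Checking the remaining points: n·S = 2345, n·T = 2315.
Since n·S = 2345 ≠ 2165, S is off the plane and the points are not all coplanar.

No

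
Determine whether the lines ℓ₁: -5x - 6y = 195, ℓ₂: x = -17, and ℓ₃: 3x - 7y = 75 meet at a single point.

No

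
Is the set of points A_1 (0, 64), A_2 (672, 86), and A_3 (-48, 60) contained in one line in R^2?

No

A_1A_2 = (672, 22), A_1A_3 = (-48, -4).
Twice the signed area of △A_1A_2A_3 is (672)(-4) − (22)(-48) = -1632.
The area is nonzero, so the three points are not collinear.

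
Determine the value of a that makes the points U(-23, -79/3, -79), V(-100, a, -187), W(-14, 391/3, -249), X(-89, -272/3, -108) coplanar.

-115/3

Coplanarity ⇔ det[UV; UW; UX] = 0.
Expanding, this is linear in a: (11481)a + (440105) = 0.
So a = -115/3.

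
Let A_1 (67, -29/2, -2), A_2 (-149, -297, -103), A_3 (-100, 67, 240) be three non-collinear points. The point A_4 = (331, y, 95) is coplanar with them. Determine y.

Coplanarity requires A_1A_2 · (A_1A_3 × A_1A_4) = 0.
A_1A_2 = (-216, -565/2, -101), A_1A_3 = (-167, 163/2, 242); the triple product is linear in y with coefficient 69139 and constant term -21156534.
Setting it to zero: y = 306.

306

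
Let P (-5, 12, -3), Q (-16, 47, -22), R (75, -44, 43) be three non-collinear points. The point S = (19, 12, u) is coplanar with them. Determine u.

The plane through P, Q, R has equation 546x − 1014y − 2184z = -8346.
Substituting S: (-2184)u + (-1794) = -8346, so u = 3.

3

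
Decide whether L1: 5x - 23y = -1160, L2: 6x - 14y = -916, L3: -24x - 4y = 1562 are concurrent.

Intersecting L1 and L2: solving the 2×2 system gives (x, y) = (-71, 35).
Substitute into L3: (-24)(-71) + (-4)(35) = 1564.
But L3 requires 1562 ≠ 1564, so the three lines have no common point.

No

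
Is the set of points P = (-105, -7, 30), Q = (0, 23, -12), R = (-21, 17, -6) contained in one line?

PQ = (105, 30, -42), PR = (84, 24, -36).
Comparing components 2 and 3: (30)(-36) − (-42)(24) = -72 ≠ 0, so PQ and PR are not parallel and the points are not collinear.

No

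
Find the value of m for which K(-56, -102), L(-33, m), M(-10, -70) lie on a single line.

-86

Collinearity: (L − K) must be parallel to (M − K) = (46, 32).
Cross-multiplying the components: (m − (-102))·(46) = (23)·(32).
Solving gives m = -86.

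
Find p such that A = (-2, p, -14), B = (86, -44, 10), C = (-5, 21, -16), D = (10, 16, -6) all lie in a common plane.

20

Coplanarity ⇔ det[AB; AC; AD] = 0.
Expanding, this is linear in p: (-520)p + (10400) = 0.
So p = 20.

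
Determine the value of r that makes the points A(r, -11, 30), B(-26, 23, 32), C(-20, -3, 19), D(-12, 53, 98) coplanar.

-12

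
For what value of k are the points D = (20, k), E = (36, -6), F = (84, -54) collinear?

The three points are collinear iff det[DE; DF] = 0.
This determinant is linear in k: (48)k + (-480) = 0, so k = 10.

10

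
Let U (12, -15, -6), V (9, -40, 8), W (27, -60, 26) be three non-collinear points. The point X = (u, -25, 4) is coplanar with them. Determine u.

Coplanarity requires UV · (UW × UX) = 0.
UV = (-3, -25, 14), UW = (15, -45, 32); the triple product is linear in u with coefficient -170 and constant term 4080.
Setting it to zero: u = 24.

24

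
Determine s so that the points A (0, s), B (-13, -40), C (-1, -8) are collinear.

-16/3

The three points are collinear iff det[AB; AC] = 0.
This determinant is linear in s: (12)s + (64) = 0, so s = -16/3.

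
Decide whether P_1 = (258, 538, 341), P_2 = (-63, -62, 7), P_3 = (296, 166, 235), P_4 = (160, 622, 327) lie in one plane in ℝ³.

No

The four points are coplanar iff the 3×3 determinant with rows P_1P_2, P_1P_3, P_1P_4 is zero.
Rows: (-321, -600, -334), (38, -372, -106), (-98, 84, -14).
Expanding along the first row: (-321)(14112) − (-600)(-10920) + (-334)(-33264) = 28224.
Nonzero ⇒ not coplanar.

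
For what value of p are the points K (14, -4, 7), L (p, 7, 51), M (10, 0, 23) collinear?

3

Direction KM = (-4, 4, 16). From the y-coordinate of L, the parameter along the line is τ = (7 − (-4))/4 = 11/4.
Then p = 14 + 11/4·(-4) = 3.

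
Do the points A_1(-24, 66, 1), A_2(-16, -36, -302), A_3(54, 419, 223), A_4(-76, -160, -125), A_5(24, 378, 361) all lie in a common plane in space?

Yes

The plane through A_1, A_2, A_3 has normal n = A_1A_2 × A_1A_3 = (84315, -25410, 10780) and equation n·P = -3689840.
Checking the remaining points: n·A_4 = -3689840, n·A_5 = -3689840.
All equal -3689840, so all 5 points lie in one plane.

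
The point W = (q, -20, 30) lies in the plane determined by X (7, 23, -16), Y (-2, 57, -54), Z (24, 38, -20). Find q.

15

Coplanarity requires XY · (XZ × XW) = 0.
XY = (-9, 34, -38), XZ = (17, 15, -4); the triple product is linear in q with coefficient 434 and constant term -6510.
Setting it to zero: q = 15.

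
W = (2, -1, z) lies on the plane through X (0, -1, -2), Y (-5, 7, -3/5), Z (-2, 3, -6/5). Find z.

The plane through X, Y, Z has equation (4/5)x + (6/5)y − 4z = 34/5.
Substituting W: (-4)z + (2/5) = 34/5, so z = -8/5.

-8/5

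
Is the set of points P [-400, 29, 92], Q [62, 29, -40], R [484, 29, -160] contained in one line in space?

No

PQ = (462, 0, -132), PR = (884, 0, -252).
PQ × PR = (0, -264, 0).
The cross product is nonzero, so the points do not lie on one line.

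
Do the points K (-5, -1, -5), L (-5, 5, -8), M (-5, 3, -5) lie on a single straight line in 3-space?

No

KL = (0, 6, -3), KM = (0, 4, 0).
KL × KM = (12, 0, 0).
The cross product is nonzero, so the points do not lie on one line.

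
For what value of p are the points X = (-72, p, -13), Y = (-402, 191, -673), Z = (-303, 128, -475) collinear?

Collinearity requires XY × XZ = 0; each component is linear in p.
The x-component gives (-198)p + (-3762) = 0, so p = -19.
The remaining components then also vanish.

-19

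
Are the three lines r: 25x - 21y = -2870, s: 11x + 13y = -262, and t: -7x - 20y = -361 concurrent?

Yes

Intersecting r and s: solving the 2×2 system gives (x, y) = (-77, 45).
Substitute into t: (-7)(-77) + (-20)(45) = -361.
This equals -361, so (-77, 45) lies on all three lines and they are concurrent.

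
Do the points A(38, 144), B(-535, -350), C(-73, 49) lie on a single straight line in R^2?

AB = (-573, -494), AC = (-111, -95).
Twice the signed area of △ABC is (-573)(-95) − (-494)(-111) = -399.
The area is nonzero, so the three points are not collinear.

No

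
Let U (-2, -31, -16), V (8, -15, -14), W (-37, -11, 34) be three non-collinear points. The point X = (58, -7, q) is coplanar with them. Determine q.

-58

Coplanarity requires UV · (UW × UX) = 0.
UV = (10, 16, 2), UW = (-35, 20, 50); the triple product is linear in q with coefficient 760 and constant term 44080.
Setting it to zero: q = -58.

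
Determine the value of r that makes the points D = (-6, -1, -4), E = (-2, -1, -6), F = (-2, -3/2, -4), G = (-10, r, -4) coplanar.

-1/2

Coplanarity ⇔ det[DE; DF; DG] = 0.
Expanding, this is linear in r: (-8)r + (-4) = 0.
So r = -1/2.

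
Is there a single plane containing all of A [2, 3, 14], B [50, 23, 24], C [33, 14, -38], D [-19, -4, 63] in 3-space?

Yes

With A as base: AB = (48, 20, 10), AC = (31, 11, -52), AD = (-21, -7, 49).
AC × AD = (175, -427, 14).
AB · (AC × AD) = 0.
The scalar triple product vanishes, so the four points are coplanar.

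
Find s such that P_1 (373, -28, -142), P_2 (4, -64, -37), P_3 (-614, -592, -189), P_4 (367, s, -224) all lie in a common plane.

-148

The points are coplanar iff P_1P_2 · (P_1P_3 × P_1P_4) = 0.
Expanding, this is linear in s: (-120978)s + (-17904744) = 0.
So s = -148.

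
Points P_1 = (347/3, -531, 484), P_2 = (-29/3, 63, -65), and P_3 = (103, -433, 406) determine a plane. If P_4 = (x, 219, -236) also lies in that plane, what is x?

-179/3

The plane through P_1, P_2, P_3 has equation 7470x − 2822y − (14276/3)z = 177952/3.
Substituting P_4: (7470)x + (1515082/3) = 177952/3, so x = -179/3.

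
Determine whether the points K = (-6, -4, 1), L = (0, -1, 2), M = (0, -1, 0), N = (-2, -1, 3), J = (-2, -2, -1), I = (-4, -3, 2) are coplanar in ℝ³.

No

The plane through K, L, M has normal n = KL × KM = (-6, 12, 0) and equation n·P = -12.
Checking the remaining points: n·N = 0, n·J = -12, n·I = -12.
Since n·N = 0 ≠ -12, N is off the plane and the points are not all coplanar.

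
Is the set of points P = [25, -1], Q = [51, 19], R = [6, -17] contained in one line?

PQ = (26, 20), PR = (-19, -16).
If collinear, PR would be a scalar multiple of PQ. But (26)·(-16) ≠ (20)·(-19) (difference -36), so they are not parallel; the points are not collinear.

No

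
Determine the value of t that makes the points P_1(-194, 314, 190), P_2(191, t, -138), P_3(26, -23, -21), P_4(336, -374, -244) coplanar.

Normal to plane P_1P_3P_4: n = (1090, -16350, 27250); plane equation n·P = -167860.
Requiring n·P_2 = -167860: (-16350)t + (-3552310) = -167860.
So t = -207.

-207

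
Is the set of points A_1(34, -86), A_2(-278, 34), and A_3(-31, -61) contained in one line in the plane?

Yes

A_1A_2 = (-312, 120), A_1A_3 = (-65, 25).
Checking proportionality: A_1A_3 = 5/24·A_1A_2, so the vectors are parallel and the points are collinear.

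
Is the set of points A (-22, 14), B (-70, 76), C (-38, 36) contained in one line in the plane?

AB = (-48, 62), AC = (-16, 22).
If collinear, AC would be a scalar multiple of AB. But (-48)·(22) ≠ (62)·(-16) (difference -64), so they are not parallel; the points are not collinear.

No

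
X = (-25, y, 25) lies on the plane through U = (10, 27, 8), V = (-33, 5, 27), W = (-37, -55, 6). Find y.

13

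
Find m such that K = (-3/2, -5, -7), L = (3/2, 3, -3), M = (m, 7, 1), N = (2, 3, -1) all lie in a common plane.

7/2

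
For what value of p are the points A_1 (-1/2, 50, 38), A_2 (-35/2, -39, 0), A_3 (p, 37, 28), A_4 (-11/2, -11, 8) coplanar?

Normal to plane A_1A_2A_4: n = (352, -320, 592); plane equation n·P = 6320.
Requiring n·A_3 = 6320: (352)p + (4736) = 6320.
So p = 9/2.

9/2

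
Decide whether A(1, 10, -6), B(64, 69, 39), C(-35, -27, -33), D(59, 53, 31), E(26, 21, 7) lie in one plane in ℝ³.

The plane through A, B, C has normal n = AB × AC = (72, 81, -207) and equation n·P = 2124.
Checking the remaining points: n·D = 2124, n·E = 2124.
All equal 2124, so all 5 points lie in one plane.

Yes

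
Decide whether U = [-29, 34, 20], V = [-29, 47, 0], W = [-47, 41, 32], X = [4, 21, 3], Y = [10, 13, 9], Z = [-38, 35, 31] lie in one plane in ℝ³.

The plane through U, V, W has normal n = UV × UW = (296, 360, 234) and equation n·P = 8336.
Checking the remaining points: n·X = 9446, n·Y = 9746, n·Z = 8606.
Since n·X = 9446 ≠ 8336, X is off the plane and the points are not all coplanar.

No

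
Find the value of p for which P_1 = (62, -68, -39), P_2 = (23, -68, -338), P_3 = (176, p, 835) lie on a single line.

-68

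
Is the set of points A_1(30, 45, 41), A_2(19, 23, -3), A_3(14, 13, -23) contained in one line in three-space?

Yes

A_1A_2 = (-11, -22, -44), A_1A_3 = (-16, -32, -64).
A_1A_2 × A_1A_3 = (0, 0, 0).
The cross product vanishes, so the three points are collinear.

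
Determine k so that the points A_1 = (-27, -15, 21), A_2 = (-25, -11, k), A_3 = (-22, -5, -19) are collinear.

Collinearity requires A_1A_2 × A_1A_3 = 0; each component is linear in k.
The x-component gives (-10)k + (50) = 0, so k = 5.
The remaining components then also vanish.

5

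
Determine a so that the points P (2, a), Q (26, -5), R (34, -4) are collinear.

The three points are collinear iff det[PQ; PR] = 0.
This determinant is linear in a: (8)a + (64) = 0, so a = -8.

-8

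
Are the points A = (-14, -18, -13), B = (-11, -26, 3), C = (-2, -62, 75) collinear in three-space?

AB = (3, -8, 16), AC = (12, -44, 88).
Comparing components 3 and 1: (16)(12) − (3)(88) = -72 ≠ 0, so AB and AC are not parallel and the points are not collinear.

No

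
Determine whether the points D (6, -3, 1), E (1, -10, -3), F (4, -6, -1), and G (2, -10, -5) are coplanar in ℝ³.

The four points are coplanar iff the 3×3 determinant with rows DE, DF, DG is zero.
Rows: (-5, -7, -4), (-2, -3, -2), (-4, -7, -6).
Expanding along the first row: (-5)(4) − (-7)(4) + (-4)(2) = 0.
Zero determinant ⇒ coplanar.

Yes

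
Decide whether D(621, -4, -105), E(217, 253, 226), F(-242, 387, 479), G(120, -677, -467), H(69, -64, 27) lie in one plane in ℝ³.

Yes

The plane through D, E, F has normal n = DE × DF = (20667, -49717, 63827) and equation n·P = 6331240.
Checking the remaining points: n·G = 6331240, n·H = 6331240.
All equal 6331240, so all 5 points lie in one plane.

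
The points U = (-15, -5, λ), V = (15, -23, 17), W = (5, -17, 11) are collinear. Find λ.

Direction VW = (-10, 6, -6). From the x-coordinate of U, the parameter along the line is τ = (-15 − 15)/(-10) = 3.
Then λ = 17 + 3·(-6) = -1.

-1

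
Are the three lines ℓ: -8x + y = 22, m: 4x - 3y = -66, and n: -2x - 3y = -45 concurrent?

No

Intersecting ℓ and m: solving the 2×2 system gives (x, y) = (0, 22).
Substitute into n: (-2)(0) + (-3)(22) = -66.
But n requires -45 ≠ -66, so the three lines have no common point.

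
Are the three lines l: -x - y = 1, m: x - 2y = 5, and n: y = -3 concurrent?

No

Lines aᵢx + bᵢy = cᵢ with pairwise distinct directions are concurrent exactly when det[aᵢ bᵢ cᵢ] = 0.
Here the determinant is -3.
Nonzero, so no common point exists.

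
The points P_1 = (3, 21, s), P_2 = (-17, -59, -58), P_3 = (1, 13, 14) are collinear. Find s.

Direction P_2P_3 = (18, 72, 72). From the x-coordinate of P_1, the parameter along the line is τ = (3 − (-17))/18 = 10/9.
Then s = (-58) + 10/9·(72) = 22.

22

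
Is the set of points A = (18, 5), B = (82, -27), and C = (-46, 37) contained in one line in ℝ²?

Yes

AB = (64, -32), AC = (-64, 32).
det[AB; AC] = (64)(32) − (-32)(-64) = 0.
The determinant is zero, so the points are collinear.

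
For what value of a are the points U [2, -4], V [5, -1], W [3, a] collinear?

The three points are collinear iff det[UV; UW] = 0.
This determinant is linear in a: (3)a + (9) = 0, so a = -3.

-3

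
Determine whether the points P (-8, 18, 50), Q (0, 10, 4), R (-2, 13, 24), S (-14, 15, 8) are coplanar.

A normal to the plane through P, Q, R is n = PQ × PR = (-22, -68, 8).
The plane has equation n·X = -648. For S: n·S = -648.
Equal, so S lies in the plane and all four are coplanar.

Yes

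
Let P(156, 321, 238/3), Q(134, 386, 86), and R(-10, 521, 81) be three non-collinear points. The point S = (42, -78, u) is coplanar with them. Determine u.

The plane through P, Q, R has equation −1225x − 1070y + 6390z = -27630.
Substituting S: (6390)u + (32010) = -27630, so u = -28/3.

-28/3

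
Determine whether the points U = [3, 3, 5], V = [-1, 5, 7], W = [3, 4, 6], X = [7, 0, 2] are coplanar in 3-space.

With U as base: UV = (-4, 2, 2), UW = (0, 1, 1), UX = (4, -3, -3).
UW × UX = (0, 4, -4).
UV · (UW × UX) = 0.
The scalar triple product vanishes, so the four points are coplanar.

Yes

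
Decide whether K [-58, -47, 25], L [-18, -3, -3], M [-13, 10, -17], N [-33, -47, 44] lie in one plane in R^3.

A normal to the plane through K, L, M is n = KL × KM = (-252, 420, 300).
The plane has equation n·P = 2376. For N: n·N = 1776.
1776 ≠ 2376, so N is off the plane.

No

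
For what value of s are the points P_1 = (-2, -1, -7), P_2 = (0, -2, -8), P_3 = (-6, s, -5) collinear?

Collinearity requires P_1P_2 × P_1P_3 = 0; each component is linear in s.
The x-component gives (1)s + (-1) = 0, so s = 1.
The remaining components then also vanish.

1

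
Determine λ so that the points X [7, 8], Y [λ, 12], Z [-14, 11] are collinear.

-21

The three points are collinear iff det[XY; XZ] = 0.
This determinant is linear in λ: (3)λ + (63) = 0, so λ = -21.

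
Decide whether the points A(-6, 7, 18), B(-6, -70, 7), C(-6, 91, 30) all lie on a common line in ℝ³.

Yes

AB = (0, -77, -11), AC = (0, 84, 12).
AB × AC = (0, 0, 0).
The cross product vanishes, so the three points are collinear.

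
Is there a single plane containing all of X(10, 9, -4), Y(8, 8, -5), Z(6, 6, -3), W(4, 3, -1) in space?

No

A normal to the plane through X, Y, Z is n = XY × XZ = (-4, 6, 2).
The plane has equation n·P = 6. For W: n·W = 0.
0 ≠ 6, so W is off the plane.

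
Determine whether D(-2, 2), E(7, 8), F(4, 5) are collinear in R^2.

DE = (9, 6), DF = (6, 3).
Twice the signed area of △DEF is (9)(3) − (6)(6) = -9.
The area is nonzero, so the three points are not collinear.

No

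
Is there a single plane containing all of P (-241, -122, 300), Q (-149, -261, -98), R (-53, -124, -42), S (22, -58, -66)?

No

A normal to the plane through P, Q, R is n = PQ × PR = (46742, -43360, 25948).
The plane has equation n·X = 1809498. For S: n·S = 1830636.
1830636 ≠ 1809498, so S is off the plane.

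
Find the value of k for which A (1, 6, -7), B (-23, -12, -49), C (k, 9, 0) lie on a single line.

5

Direction AB = (-24, -18, -42). From the y-coordinate of C, the parameter along the line is τ = (9 − 6)/(-18) = -1/6.
Then k = 1 + (-1/6)·(-24) = 5.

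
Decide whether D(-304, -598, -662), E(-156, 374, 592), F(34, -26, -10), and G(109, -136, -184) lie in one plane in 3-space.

No

The four points are coplanar iff the 3×3 determinant with rows DE, DF, DG is zero.
Rows: (148, 972, 1254), (338, 572, 652), (413, 462, 478).
Expanding along the first row: (148)(-27808) − (972)(-107712) + (1254)(-80080) = 160160.
Nonzero ⇒ not coplanar.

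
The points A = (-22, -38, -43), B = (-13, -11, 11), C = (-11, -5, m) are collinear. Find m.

23

Direction AB = (9, 27, 54). From the x-coordinate of C, the parameter along the line is τ = (-11 − (-22))/9 = 11/9.
Then m = (-43) + 11/9·(54) = 23.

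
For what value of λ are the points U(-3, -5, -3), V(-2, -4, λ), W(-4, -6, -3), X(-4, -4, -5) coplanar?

-3

The points are coplanar iff UV · (UW × UX) = 0.
Expanding, this is linear in λ: (-2)λ + (-6) = 0.
So λ = -3.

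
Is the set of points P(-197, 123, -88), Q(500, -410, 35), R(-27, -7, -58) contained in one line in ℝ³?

PQ = (697, -533, 123), PR = (170, -130, 30).
PQ × PR = (0, 0, 0).
The cross product vanishes, so the three points are collinear.

Yes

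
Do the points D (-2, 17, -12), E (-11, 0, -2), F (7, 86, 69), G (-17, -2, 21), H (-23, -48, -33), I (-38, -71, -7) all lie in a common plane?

Yes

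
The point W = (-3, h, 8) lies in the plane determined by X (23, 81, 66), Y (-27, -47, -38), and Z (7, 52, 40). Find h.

A normal to the plane is n = XY × XZ = (312, 364, -598).
W lies in the plane iff n · XW = 0.
This gives (364)h + (-2912) = 0, so h = 8.

8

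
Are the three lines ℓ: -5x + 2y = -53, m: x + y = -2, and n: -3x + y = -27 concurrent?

No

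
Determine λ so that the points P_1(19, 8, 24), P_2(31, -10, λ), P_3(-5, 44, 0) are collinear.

36

Collinearity requires P_1P_2 × P_1P_3 = 0; each component is linear in λ.
The x-component gives (-36)λ + (1296) = 0, so λ = 36.
The remaining components then also vanish.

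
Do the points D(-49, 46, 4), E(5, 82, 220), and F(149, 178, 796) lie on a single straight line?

DE = (54, 36, 216), DF = (198, 132, 792).
Each component of DF is 11/3 times the corresponding component of DE, so DF = 11/3·DE and the points are collinear.

Yes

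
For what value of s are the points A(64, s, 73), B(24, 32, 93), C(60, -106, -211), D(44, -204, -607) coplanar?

Coplanarity ⇔ det[AB; AC; AD] = 0.
Expanding, this is linear in s: (-19120)s + (-497120) = 0.
So s = -26.

-26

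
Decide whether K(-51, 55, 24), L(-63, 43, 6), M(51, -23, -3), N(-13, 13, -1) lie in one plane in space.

A normal to the plane through K, L, M is n = KL × KM = (-1080, -2160, 2160).
The plane has equation n·P = -11880. For N: n·N = -16200.
-16200 ≠ -11880, so N is off the plane.

No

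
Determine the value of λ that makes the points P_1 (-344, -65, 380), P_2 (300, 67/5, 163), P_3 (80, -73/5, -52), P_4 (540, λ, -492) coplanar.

Coplanarity ⇔ det[P_1P_2; P_1P_3; P_1P_4] = 0.
Expanding, this is linear in λ: (186200)λ + (-7485240) = 0.
So λ = 201/5.

201/5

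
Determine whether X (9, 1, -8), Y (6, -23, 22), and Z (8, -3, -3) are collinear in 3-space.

No

XY = (-3, -24, 30), XZ = (-1, -4, 5).
XY × XZ = (0, -15, -12).
The cross product is nonzero, so the points do not lie on one line.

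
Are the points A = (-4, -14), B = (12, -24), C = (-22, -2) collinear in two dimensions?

AB = (16, -10), AC = (-18, 12).
det[AB; AC] = (16)(12) − (-10)(-18) = 12.
The determinant is nonzero, so they are not collinear.

No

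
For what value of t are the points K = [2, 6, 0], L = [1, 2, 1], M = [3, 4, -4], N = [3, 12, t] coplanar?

The points are coplanar iff KL · (KM × KN) = 0.
Expanding, this is linear in t: (6)t + (0) = 0.
So t = 0.

0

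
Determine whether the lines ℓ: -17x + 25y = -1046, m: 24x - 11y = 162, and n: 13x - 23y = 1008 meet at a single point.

The three lines meet at one point iff the augmented coefficient matrix [aᵢ bᵢ cᵢ] has rank < 3, i.e. its determinant vanishes.
Here the determinant is 818.
Nonzero, so no common point exists.

No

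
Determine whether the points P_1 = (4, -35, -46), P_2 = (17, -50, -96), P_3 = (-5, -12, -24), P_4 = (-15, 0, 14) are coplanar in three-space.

A normal to the plane through P_1, P_2, P_3 is n = P_1P_2 × P_1P_3 = (820, 164, 164).
The plane has equation n·P = -10004. For P_4: n·P_4 = -10004.
Equal, so P_4 lies in the plane and all four are coplanar.

Yes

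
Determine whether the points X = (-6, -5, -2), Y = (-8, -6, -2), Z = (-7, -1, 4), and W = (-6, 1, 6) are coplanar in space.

Yes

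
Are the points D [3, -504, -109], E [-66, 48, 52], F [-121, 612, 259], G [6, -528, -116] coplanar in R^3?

The four points are coplanar iff the 3×3 determinant with rows DE, DF, DG is zero.
Rows: (-69, 552, 161), (-124, 1116, 368), (3, -24, -7).
Expanding along the first row: (-69)(1020) − (552)(-236) + (161)(-372) = 0.
Zero determinant ⇒ coplanar.

Yes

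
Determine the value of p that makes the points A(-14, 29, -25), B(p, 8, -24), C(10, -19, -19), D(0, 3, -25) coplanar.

-3

Coplanarity ⇔ det[AB; AC; AD] = 0.
Expanding, this is linear in p: (156)p + (468) = 0.
So p = -3.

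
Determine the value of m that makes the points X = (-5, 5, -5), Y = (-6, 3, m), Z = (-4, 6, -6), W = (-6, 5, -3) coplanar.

Coplanarity ⇔ det[XY; XZ; XW] = 0.
Expanding, this is linear in m: (1)m + (5) = 0.
So m = -5.

-5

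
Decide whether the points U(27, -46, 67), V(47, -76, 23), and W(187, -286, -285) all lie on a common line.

Yes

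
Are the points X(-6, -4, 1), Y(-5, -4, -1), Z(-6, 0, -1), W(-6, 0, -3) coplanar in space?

No

With X as base: XY = (1, 0, -2), XZ = (0, 4, -2), XW = (0, 4, -4).
XZ × XW = (-8, 0, 0).
XY · (XZ × XW) = -8.
Since -8 ≠ 0, the four points are not coplanar.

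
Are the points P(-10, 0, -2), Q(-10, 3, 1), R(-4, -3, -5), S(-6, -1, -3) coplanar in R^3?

Yes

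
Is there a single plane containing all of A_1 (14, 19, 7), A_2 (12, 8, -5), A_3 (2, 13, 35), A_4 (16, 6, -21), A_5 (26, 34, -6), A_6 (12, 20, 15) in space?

The plane through A_1, A_2, A_3 has normal n = A_1A_2 × A_1A_3 = (-380, 200, -120) and equation n·P = -2360.
Checking the remaining points: n·A_4 = -2360, n·A_5 = -2360, n·A_6 = -2360.
All equal -2360, so all 6 points lie in one plane.

Yes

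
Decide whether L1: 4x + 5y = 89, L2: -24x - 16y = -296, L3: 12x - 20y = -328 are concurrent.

Intersecting L1 and L2: solving the 2×2 system gives (x, y) = (1, 17).
Substitute into L3: (12)(1) + (-20)(17) = -328.
This equals -328, so (1, 17) lies on all three lines and they are concurrent.

Yes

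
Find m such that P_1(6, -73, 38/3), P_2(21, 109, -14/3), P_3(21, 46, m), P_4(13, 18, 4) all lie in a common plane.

4/3

Coplanarity ⇔ det[P_1P_2; P_1P_3; P_1P_4] = 0.
Expanding, this is linear in m: (-91)m + (364/3) = 0.
So m = 4/3.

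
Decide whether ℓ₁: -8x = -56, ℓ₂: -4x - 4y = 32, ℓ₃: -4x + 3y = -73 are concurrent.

Yes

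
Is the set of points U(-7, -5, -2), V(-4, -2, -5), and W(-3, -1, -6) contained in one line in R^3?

Yes

UV = (3, 3, -3), UW = (4, 4, -4).
Each component of UW is 4/3 times the corresponding component of UV, so UW = 4/3·UV and the points are collinear.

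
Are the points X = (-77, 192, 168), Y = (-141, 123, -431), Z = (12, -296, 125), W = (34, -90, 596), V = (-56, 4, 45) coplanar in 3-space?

The plane through X, Y, Z has normal n = XY × XZ = (-289345, -56063, 37373) and equation n·P = 17794133.
Checking the remaining points: n·W = 17482248, n·V = 17660853.
Since n·W = 17482248 ≠ 17794133, W is off the plane and the points are not all coplanar.

No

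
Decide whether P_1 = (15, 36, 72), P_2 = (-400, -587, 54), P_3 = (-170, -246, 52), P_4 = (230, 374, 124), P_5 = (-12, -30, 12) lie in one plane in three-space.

No

The plane through P_1, P_2, P_3 has normal n = P_1P_2 × P_1P_3 = (7384, -4970, 1775) and equation n·P = 59640.
Checking the remaining points: n·P_4 = 59640, n·P_5 = 81792.
Since n·P_5 = 81792 ≠ 59640, P_5 is off the plane and the points are not all coplanar.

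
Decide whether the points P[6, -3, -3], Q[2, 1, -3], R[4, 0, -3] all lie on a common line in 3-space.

No

PQ = (-4, 4, 0), PR = (-2, 3, 0).
PQ × PR = (0, 0, -4).
The cross product is nonzero, so the points do not lie on one line.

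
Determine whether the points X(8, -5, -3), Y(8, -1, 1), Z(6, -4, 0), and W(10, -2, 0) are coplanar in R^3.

The four points are coplanar iff the 3×3 determinant with rows XY, XZ, XW is zero.
Rows: (0, 4, 4), (-2, 1, 3), (2, 3, 3).
Expanding along the first row: (0)(-6) − (4)(-12) + (4)(-8) = 16.
Nonzero ⇒ not coplanar.

No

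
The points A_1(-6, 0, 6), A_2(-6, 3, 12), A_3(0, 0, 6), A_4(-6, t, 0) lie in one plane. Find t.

-3

The points are coplanar iff A_1A_2 · (A_1A_3 × A_1A_4) = 0.
Expanding, this is linear in t: (36)t + (108) = 0.
So t = -3.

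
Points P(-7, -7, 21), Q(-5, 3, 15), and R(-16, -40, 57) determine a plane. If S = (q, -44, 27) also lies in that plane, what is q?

A normal to the plane is n = PQ × PR = (162, -18, 24).
S lies in the plane iff n · PS = 0.
This gives (162)q + (1944) = 0, so q = -12.

-12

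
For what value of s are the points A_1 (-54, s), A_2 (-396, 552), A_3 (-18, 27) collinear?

77

The three points are collinear iff det[A_1A_2; A_1A_3] = 0.
This determinant is linear in s: (378)s + (-29106) = 0, so s = 77.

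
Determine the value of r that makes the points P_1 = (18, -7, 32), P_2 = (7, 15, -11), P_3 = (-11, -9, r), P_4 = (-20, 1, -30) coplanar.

The points are coplanar iff P_1P_2 · (P_1P_3 × P_1P_4) = 0.
Expanding, this is linear in r: (-748)r + (-3740) = 0.
So r = -5.

-5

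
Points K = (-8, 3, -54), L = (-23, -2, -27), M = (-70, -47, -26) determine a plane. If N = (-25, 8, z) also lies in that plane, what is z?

7

The plane through K, L, M has equation 1210x − 1254y + 440z = -37202.
Substituting N: (440)z + (-40282) = -37202, so z = 7.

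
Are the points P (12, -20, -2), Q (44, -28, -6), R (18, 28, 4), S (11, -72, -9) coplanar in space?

Yes

A normal to the plane through P, Q, R is n = PQ × PR = (144, -216, 1584).
The plane has equation n·X = 2880. For S: n·S = 2880.
Equal, so S lies in the plane and all four are coplanar.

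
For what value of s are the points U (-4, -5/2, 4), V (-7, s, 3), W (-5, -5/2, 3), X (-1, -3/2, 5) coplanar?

The points are coplanar iff UV · (UW × UX) = 0.
Expanding, this is linear in s: (-2)s + (-7) = 0.
So s = -7/2.

-7/2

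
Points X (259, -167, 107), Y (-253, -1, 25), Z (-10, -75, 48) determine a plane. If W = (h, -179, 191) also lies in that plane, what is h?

211

A normal to the plane is n = XY × XZ = (-2250, -8150, -2450).
W lies in the plane iff n · XW = 0.
This gives (-2250)h + (474750) = 0, so h = 211.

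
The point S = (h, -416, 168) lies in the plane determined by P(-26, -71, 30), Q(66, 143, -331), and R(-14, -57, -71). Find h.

The plane through P, Q, R has equation −16560x + 4960y − 1280z = 40000.
Substituting S: (-16560)h + (-2278400) = 40000, so h = -140.

-140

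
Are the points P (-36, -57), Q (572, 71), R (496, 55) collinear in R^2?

PQ = (608, 128), PR = (532, 112).
det[PQ; PR] = (608)(112) − (128)(532) = 0.
The determinant is zero, so the points are collinear.

Yes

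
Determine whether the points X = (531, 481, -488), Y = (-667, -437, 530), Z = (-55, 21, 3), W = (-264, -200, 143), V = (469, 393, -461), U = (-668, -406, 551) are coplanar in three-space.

No

The plane through X, Y, Z has normal n = XY × XZ = (17542, -8330, 13132) and equation n·P = -1100344.
Checking the remaining points: n·W = -1087212, n·V = -1100344, n·U = -1100344.
Since n·W = -1087212 ≠ -1100344, W is off the plane and the points are not all coplanar.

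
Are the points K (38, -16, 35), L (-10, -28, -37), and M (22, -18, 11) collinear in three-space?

No

KL = (-48, -12, -72), KM = (-16, -2, -24).
KL × KM = (144, 0, -96).
The cross product is nonzero, so the points do not lie on one line.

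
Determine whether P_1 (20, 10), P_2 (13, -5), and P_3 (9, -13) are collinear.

No

P_1P_2 = (-7, -15), P_1P_3 = (-11, -23).
Twice the signed area of △P_1P_2P_3 is (-7)(-23) − (-15)(-11) = -4.
The area is nonzero, so the three points are not collinear.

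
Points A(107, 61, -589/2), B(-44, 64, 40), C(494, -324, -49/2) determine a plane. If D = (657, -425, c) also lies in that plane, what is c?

-187/2

A normal to the plane is n = AB × AC = (259185/2, 340443/2, 56974).
D lies in the plane iff n · AD = 0.
This gives (56974)c + (5327069) = 0, so c = -187/2.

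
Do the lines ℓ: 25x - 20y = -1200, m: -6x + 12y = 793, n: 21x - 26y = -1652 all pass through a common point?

No

Intersecting ℓ and m: solving the 2×2 system gives (x, y) = (73/9, 2525/36).
Substitute into n: (21)(73/9) + (-26)(2525/36) = -29759/18.
But n requires -1652 ≠ -29759/18, so the three lines have no common point.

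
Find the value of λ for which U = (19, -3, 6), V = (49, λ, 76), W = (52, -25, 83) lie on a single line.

-23

Direction UW = (33, -22, 77). From the x-coordinate of V, the parameter along the line is τ = (49 − 19)/33 = 10/11.
Then λ = (-3) + 10/11·(-22) = -23.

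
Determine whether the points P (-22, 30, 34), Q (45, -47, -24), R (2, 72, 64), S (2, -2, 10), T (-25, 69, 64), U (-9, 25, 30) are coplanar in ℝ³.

The plane through P, Q, R has normal n = PQ × PR = (126, -3402, 4662) and equation n·X = 53676.
Checking the remaining points: n·S = 53676, n·T = 60480, n·U = 53676.
Since n·T = 60480 ≠ 53676, T is off the plane and the points are not all coplanar.

No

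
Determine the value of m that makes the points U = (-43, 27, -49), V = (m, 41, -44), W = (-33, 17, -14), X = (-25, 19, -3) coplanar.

-27

The points are coplanar iff UV · (UW × UX) = 0.
Expanding, this is linear in m: (-180)m + (-4860) = 0.
So m = -27.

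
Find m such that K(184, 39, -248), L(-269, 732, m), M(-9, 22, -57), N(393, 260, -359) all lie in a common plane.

547

Normal to plane KMN: n = (-40324, 18496, -39100); plane equation n·P = 2998528.
Requiring n·L = 2998528: (-39100)m + (24386228) = 2998528.
So m = 547.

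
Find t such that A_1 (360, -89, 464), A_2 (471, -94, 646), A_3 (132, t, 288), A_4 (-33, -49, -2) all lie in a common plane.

-54

Normal to plane A_1A_2A_4: n = (-4950, -19800, 2475); plane equation n·P = 1128600.
Requiring n·A_3 = 1128600: (-19800)t + (59400) = 1128600.
So t = -54.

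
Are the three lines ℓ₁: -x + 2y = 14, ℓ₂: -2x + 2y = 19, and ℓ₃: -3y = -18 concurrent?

No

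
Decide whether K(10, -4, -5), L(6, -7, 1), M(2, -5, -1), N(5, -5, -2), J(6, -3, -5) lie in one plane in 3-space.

The plane through K, L, M has normal n = KL × KM = (-6, -32, -20) and equation n·P = 168.
Checking the remaining points: n·N = 170, n·J = 160.
Since n·N = 170 ≠ 168, N is off the plane and the points are not all coplanar.

No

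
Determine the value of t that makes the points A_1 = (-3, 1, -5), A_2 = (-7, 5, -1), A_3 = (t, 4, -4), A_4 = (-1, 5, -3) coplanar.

0

Normal to plane A_1A_2A_4: n = (-8, 16, -24); plane equation n·P = 160.
Requiring n·A_3 = 160: (-8)t + (160) = 160.
So t = 0.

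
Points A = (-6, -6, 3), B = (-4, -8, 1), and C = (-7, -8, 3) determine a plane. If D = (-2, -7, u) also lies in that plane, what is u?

The plane through A, B, C has equation −4x + 2y − 6z = -6.
Substituting D: (-6)u + (-6) = -6, so u = 0.

0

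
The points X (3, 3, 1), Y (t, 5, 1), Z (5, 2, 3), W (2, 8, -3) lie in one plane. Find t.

5

Normal to plane XZW: n = (-6, 6, 9); plane equation n·P = 9.
Requiring n·Y = 9: (-6)t + (39) = 9.
So t = 5.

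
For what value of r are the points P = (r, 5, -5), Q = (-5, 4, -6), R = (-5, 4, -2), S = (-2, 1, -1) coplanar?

-6

The points are coplanar iff PQ · (PR × PS) = 0.
Expanding, this is linear in r: (-12)r + (-72) = 0.
So r = -6.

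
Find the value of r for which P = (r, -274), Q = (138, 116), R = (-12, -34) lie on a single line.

The three points are collinear iff det[PQ; PR] = 0.
This determinant is linear in r: (150)r + (37800) = 0, so r = -252.

-252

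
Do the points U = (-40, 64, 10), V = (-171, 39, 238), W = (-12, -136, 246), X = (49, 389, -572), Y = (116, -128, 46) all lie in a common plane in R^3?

The plane through U, V, W has normal n = UV × UW = (39700, 37300, 26900) and equation n·P = 1068200.
Checking the remaining points: n·X = 1068200, n·Y = 1068200.
All equal 1068200, so all 5 points lie in one plane.

Yes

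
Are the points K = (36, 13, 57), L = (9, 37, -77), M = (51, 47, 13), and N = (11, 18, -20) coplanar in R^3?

No

The four points are coplanar iff the 3×3 determinant with rows KL, KM, KN is zero.
Rows: (-27, 24, -134), (15, 34, -44), (-25, 5, -77).
Expanding along the first row: (-27)(-2398) − (24)(-2255) + (-134)(925) = -5084.
Nonzero ⇒ not coplanar.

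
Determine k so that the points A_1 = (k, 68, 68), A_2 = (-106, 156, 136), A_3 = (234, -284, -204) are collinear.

-38

Collinearity requires A_1A_2 × A_1A_3 = 0; each component is linear in k.
The y-component gives (-340)k + (-12920) = 0, so k = -38.
The remaining components then also vanish.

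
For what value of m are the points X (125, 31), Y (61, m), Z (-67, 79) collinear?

47

The three points are collinear iff det[XY; XZ] = 0.
This determinant is linear in m: (192)m + (-9024) = 0, so m = 47.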